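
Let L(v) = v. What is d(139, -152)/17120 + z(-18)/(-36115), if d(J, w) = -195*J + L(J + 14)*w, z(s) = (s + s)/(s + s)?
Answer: -363760927/123657760 ≈ -2.9417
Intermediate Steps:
z(s) = 1 (z(s) = (2*s)/((2*s)) = (2*s)*(1/(2*s)) = 1)
d(J, w) = -195*J + w*(14 + J) (d(J, w) = -195*J + (J + 14)*w = -195*J + (14 + J)*w = -195*J + w*(14 + J))
d(139, -152)/17120 + z(-18)/(-36115) = (-195*139 - 152*(14 + 139))/17120 + 1/(-36115) = (-27105 - 152*153)*(1/17120) + 1*(-1/36115) = (-27105 - 23256)*(1/17120) - 1/36115 = -50361*1/17120 - 1/36115 = -50361/17120 - 1/36115 = -363760927/123657760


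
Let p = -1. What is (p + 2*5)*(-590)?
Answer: -5310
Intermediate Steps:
(p + 2*5)*(-590) = (-1 + 2*5)*(-590) = (-1 + 10)*(-590) = 9*(-590) = -5310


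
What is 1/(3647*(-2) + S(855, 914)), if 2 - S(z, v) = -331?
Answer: -1/6961 ≈ -0.00014366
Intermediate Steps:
S(z, v) = 333 (S(z, v) = 2 - 1*(-331) = 2 + 331 = 333)
1/(3647*(-2) + S(855, 914)) = 1/(3647*(-2) + 333) = 1/(-7294 + 333) = 1/(-6961) = -1/6961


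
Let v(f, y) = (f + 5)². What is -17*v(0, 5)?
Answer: -425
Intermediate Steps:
v(f, y) = (5 + f)²
-17*v(0, 5) = -17*(5 + 0)² = -17*5² = -17*25 = -425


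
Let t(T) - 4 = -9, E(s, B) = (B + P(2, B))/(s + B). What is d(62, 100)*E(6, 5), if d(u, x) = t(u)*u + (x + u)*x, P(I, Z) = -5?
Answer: 0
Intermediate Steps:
E(s, B) = (-5 + B)/(B + s) (E(s, B) = (B - 5)/(s + B) = (-5 + B)/(B + s))
t(T) = -5 (t(T) = 4 - 9 = -5)
d(u, x) = -5*u + x*(u + x) (d(u, x) = -5*u + (x + u)*x = -5*u + (u + x)*x = -5*u + x*(u + x))
d(62, 100)*E(6, 5) = (100² - 5*62 + 62*100)*((-5 + 5)/(5 + 6)) = (10000 - 310 + 6200)*(0/11) = 15890*((1/11)*0) = 15890*0 = 0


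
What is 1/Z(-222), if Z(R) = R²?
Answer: 1/49284 ≈ 2.0291e-5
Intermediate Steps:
1/Z(-222) = 1/((-222)²) = 1/49284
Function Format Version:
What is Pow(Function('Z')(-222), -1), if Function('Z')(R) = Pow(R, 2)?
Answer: Rational(1, 49284) ≈ 2.0291e-5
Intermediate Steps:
Pow(Function('Z')(-222), -1) = Pow(Pow(-222, 2), -1) = Pow(49284, -1) = Rational(1, 49284)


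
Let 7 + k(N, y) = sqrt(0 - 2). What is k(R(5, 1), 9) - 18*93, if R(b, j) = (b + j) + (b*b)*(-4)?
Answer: -1681 + I*sqrt(2) ≈ -1681.0 + 1.4142*I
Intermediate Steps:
R(b, j) = b + j - 4*b**2 (R(b, j) = (b + j) + b**2*(-4) = (b + j) - 4*b**2 = b + j - 4*b**2)
k(N, y) = -7 + I*sqrt(2) (k(N, y) = -7 + sqrt(0 - 2) = -7 + sqrt(-2) = -7 + I*sqrt(2))
k(R(5, 1), 9) - 18*93 = (-7 + I*sqrt(2)) - 18*93 = (-7 + I*sqrt(2)) - 1674 = -1681 + I*sqrt(2)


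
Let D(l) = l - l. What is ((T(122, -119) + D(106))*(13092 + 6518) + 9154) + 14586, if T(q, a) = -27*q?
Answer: -64571600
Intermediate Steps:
D(l) = 0
((T(122, -119) + D(106))*(13092 + 6518) + 9154) + 14586 = ((-27*122 + 0)*(13092 + 6518) + 9154) + 14586 = ((-3294 + 0)*19610 + 9154) + 14586 = (-3294*19610 + 9154) + 14586 = (-64595340 + 9154) + 14586 = -64586186 + 14586 = -64571600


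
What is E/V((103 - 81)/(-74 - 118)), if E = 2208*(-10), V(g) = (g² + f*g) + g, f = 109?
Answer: 203489280/116039 ≈ 1753.6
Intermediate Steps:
V(g) = g² + 110*g (V(g) = (g² + 109*g) + g = g² + 110*g)
E = -22080
E/V((103 - 81)/(-74 - 118)) = -22080*(-74 - 118)/((103 - 81)*(110 + (103 - 81)/(-74 - 118))) = -22080*(-96/(11*(110 + 22/(-192)))) = -22080*(-96/(11*(110 + 22*(-1/192)))) = -22080*(-96/(11*(110 - 11/96))) = -22080/((-11/96*10549/96)) = -22080/(-116039/9216) = -22080*(-9216/116039) = 203489280/116039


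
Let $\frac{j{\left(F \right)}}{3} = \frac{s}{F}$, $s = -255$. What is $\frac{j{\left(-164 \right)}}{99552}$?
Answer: $\frac{15}{320128} \approx 4.6856 \cdot 10^{-5}$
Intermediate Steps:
$j{\left(F \right)} = - \frac{765}{F}$ ($j{\left(F \right)} = 3 \left(- \frac{255}{F}\right) = - \frac{765}{F}$)
$\frac{j{\left(-164 \right)}}{99552} = \frac{\left(-765\right) \frac{1}{-164}}{99552} = \left(-765\right) \left(- \frac{1}{164}\right) \frac{1}{99552} = \frac{765}{164} \cdot \frac{1}{99552} = \frac{15}{320128}$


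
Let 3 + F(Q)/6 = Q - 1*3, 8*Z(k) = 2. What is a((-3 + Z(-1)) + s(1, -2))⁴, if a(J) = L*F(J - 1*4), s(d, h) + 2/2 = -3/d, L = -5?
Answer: 1020150500625/16 ≈ 6.3759e+10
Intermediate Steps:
Z(k) = ¼ (Z(k) = (⅛)*2 = ¼)
F(Q) = -36 + 6*Q (F(Q) = -18 + 6*(Q - 1*3) = -18 + 6*(Q - 3) = -18 + 6*(-3 + Q) = -18 + (-18 + 6*Q) = -36 + 6*Q)
s(d, h) = -1 - 3/d
a(J) = 300 - 30*J (a(J) = -5*(-36 + 6*(J - 1*4)) = -5*(-36 + 6*(J - 4)) = -5*(-36 + 6*(-4 + J)) = -5*(-36 + (-24 + 6*J)) = -5*(-60 + 6*J) = 300 - 30*J)
a((-3 + Z(-1)) + s(1, -2))⁴ = (300 - 30*((-3 + ¼) + (-3 - 1*1)/1))⁴ = (300 - 30*(-11/4 + 1*(-3 - 1)))⁴ = (300 - 30*(-11/4 + 1*(-4)))⁴ = (300 - 30*(-11/4 - 4))⁴ = (300 - 30*(-27/4))⁴ = (300 + 405/2)⁴ = (1005/2)⁴ = 1020150500625/16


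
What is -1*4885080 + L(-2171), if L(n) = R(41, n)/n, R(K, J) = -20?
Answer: -10605508660/2171 ≈ -4.8851e+6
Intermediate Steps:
L(n) = -20/n
-1*4885080 + L(-2171) = -1*4885080 - 20/(-2171) = -4885080 - 20*(-1/2171) = -4885080 + 20/2171 = -10605508660/2171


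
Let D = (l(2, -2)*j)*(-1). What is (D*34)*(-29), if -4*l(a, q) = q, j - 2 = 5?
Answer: 3451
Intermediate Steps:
j = 7 (j = 2 + 5 = 7)
l(a, q) = -q/4
D = -7/2 (D = (-¼*(-2)*7)*(-1) = ((½)*7)*(-1) = (7/2)*(-1) = -7/2 ≈ -3.5000)
(D*34)*(-29) = -7/2*34*(-29) = -119*(-29) = 3451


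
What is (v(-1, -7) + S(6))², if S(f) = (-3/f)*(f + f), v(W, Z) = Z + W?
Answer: 196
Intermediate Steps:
v(W, Z) = W + Z
S(f) = -6 (S(f) = (-3/f)*(2*f) = -6)
(v(-1, -7) + S(6))² = ((-1 - 7) - 6)² = (-8 - 6)² = (-14)² = 196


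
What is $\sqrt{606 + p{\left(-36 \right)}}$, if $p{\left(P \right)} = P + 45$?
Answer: $\sqrt{615} \approx 24.799$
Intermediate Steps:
$p{\left(P \right)} = 45 + P$
$\sqrt{606 + p{\left(-36 \right)}} = \sqrt{606 + \left(45 - 36\right)} = \sqrt{606 + 9} = \sqrt{615}$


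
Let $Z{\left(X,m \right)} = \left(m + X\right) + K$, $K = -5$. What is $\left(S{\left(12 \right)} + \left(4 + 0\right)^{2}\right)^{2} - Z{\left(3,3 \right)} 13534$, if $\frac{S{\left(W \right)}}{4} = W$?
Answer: $-9438$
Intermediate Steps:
$Z{\left(X,m \right)} = -5 + X + m$ ($Z{\left(X,m \right)} = \left(m + X\right) - 5 = \left(X + m\right) - 5 = -5 + X + m$)
$S{\left(W \right)} = 4 W$
$\left(S{\left(12 \right)} + \left(4 + 0\right)^{2}\right)^{2} - Z{\left(3,3 \right)} 13534 = \left(4 \cdot 12 + \left(4 + 0\right)^{2}\right)^{2} - \left(-5 + 3 + 3\right) 13534 = \left(48 + 4^{2}\right)^{2} - 1 \cdot 13534 = \left(48 + 16\right)^{2} - 13534 = 64^{2} - 13534 = 4096 - 13534 = -9438$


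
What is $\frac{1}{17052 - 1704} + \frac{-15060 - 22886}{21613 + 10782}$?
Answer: $- \frac{582362813}{497198460} \approx -1.1713$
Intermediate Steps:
$\frac{1}{17052 - 1704} + \frac{-15060 - 22886}{21613 + 10782} = \frac{1}{15348} - \frac{37946}{32395} = - \frac{582362813}{497198460}$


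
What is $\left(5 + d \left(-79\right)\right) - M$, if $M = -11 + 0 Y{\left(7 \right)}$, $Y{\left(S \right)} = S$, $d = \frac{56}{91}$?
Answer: $- \frac{424}{13} \approx -32.615$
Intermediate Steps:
$d = \frac{8}{13}$ ($d = 56 \cdot \frac{1}{91} = \frac{8}{13} \approx 0.61539$)
$M = -11$ ($M = -11 + 0 \cdot 7 = -11 + 0 = -11$)
$\left(5 + d \left(-79\right)\right) - M = \left(5 + \frac{8}{13} \left(-79\right)\right) - -11 = \left(5 - \frac{632}{13}\right) + 11 = - \frac{567}{13} + 11 = - \frac{424}{13}$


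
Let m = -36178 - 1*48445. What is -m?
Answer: 84623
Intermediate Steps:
m = -84623 (m = -36178 - 48445 = -84623)
-m = -1*(-84623) = 84623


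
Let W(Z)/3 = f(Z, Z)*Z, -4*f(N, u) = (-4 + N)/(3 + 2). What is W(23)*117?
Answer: -153387/20 ≈ -7669.4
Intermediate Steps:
f(N, u) = ⅕ - N/20 (f(N, u) = -(-4 + N)/(4*(3 + 2)) = -(-4 + N)/(4*5) = -(-⅘ + N/5)/4 = ⅕ - N/20)
W(Z) = 3*Z*(⅕ - Z/20) (W(Z) = 3*((⅕ - Z/20)*Z) = 3*(Z*(⅕ - Z/20)) = 3*Z*(⅕ - Z/20))
W(23)*117 = ((3/20)*23*(4 - 1*23))*117 = ((3/20)*23*(4 - 23))*117 = ((3/20)*23*(-19))*117 = -1311/20*117 = -153387/20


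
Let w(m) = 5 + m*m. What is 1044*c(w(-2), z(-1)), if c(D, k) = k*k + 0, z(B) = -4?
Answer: 16704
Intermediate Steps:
w(m) = 5 + m**2
c(D, k) = k**2 (c(D, k) = k**2 + 0 = k**2)
1044*c(w(-2), z(-1)) = 1044*(-4)**2 = 1044*16 = 16704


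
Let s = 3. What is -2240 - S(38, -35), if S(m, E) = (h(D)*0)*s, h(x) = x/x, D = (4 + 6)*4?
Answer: -2240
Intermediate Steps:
D = 40 (D = 10*4 = 40)
h(x) = 1
S(m, E) = 0 (S(m, E) = (1*0)*3 = 0*3 = 0)
-2240 - S(38, -35) = -2240 - 1*0 = -2240 + 0 = -2240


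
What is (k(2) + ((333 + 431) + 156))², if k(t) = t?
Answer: 850084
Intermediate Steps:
(k(2) + ((333 + 431) + 156))² = (2 + ((333 + 431) + 156))² = (2 + (764 + 156))² = (2 + 920)² = 922² = 850084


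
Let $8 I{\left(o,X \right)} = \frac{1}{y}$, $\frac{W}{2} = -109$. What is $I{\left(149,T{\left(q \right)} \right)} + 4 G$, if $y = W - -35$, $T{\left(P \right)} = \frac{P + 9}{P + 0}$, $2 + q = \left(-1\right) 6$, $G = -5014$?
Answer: $- \frac{29361985}{1464} \approx -20056.0$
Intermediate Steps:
$W = -218$ ($W = 2 \left(-109\right) = -218$)
$q = -8$ ($q = -2 - 6 = -8$)
$T{\left(P \right)} = \frac{9 + P}{P}$
$y = -183$ ($y = -218 - -35 = -218 + 35 = -183$)
$I{\left(o,X \right)} = - \frac{1}{1464}$ ($I{\left(o,X \right)} = \frac{1}{8 \left(-183\right)} = \frac{1}{8} \left(- \frac{1}{183}\right) = - \frac{1}{1464}$)
$I{\left(149,T{\left(q \right)} \right)} + 4 G = - \frac{1}{1464} + 4 \left(-5014\right) = - \frac{1}{1464} - 20056 = - \frac{29361985}{1464}$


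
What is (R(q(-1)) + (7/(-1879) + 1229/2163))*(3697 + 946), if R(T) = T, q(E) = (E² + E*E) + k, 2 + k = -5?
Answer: -83700452105/4064277 ≈ -20594.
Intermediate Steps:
k = -7 (k = -2 - 5 = -7)
q(E) = -7 + 2*E² (q(E) = (E² + E*E) - 7 = (E² + E²) - 7 = 2*E² - 7 = -7 + 2*E²)
(R(q(-1)) + (7/(-1879) + 1229/2163))*(3697 + 946) = ((-7 + 2*(-1)²) + (7/(-1879) + 1229/2163))*(3697 + 946) = ((-7 + 2*1) + (7*(-1/1879) + 1229*(1/2163)))*4643 = ((-7 + 2) + (-7/1879 + 1229/2163))*4643 = (-5 + 2294150/4064277)*4643 = -18027235/4064277*4643 = -83700452105/4064277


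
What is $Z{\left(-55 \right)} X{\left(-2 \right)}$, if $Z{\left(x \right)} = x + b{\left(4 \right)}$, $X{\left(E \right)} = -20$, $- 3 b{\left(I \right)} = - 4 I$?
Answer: $\frac{2980}{3} \approx 993.33$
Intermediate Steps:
$b{\left(I \right)} = \frac{4 I}{3}$ ($b{\left(I \right)} = - \frac{\left(-4\right) I}{3} = \frac{4 I}{3}$)
$Z{\left(x \right)} = \frac{16}{3} + x$ ($Z{\left(x \right)} = x + \frac{4}{3} \cdot 4 = x + \frac{16}{3} = \frac{16}{3} + x$)
$Z{\left(-55 \right)} X{\left(-2 \right)} = \left(\frac{16}{3} - 55\right) \left(-20\right) = \left(- \frac{149}{3}\right) \left(-20\right) = \frac{2980}{3}$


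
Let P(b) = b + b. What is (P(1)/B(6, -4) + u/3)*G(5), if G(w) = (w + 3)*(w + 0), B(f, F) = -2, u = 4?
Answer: 40/3 ≈ 13.333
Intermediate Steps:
P(b) = 2*b
G(w) = w*(3 + w) (G(w) = (3 + w)*w = w*(3 + w))
(P(1)/B(6, -4) + u/3)*G(5) = ((2*1)/(-2) + 4/3)*(5*(3 + 5)) = (2*(-1/2) + 4*(1/3))*(5*8) = (-1 + 4/3)*40 = (1/3)*40 = 40/3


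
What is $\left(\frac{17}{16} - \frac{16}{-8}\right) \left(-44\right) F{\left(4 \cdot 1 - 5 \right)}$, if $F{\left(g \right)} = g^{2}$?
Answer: $- \frac{539}{4} \approx -134.75$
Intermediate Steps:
$\left(\frac{17}{16} - \frac{16}{-8}\right) \left(-44\right) F{\left(4 \cdot 1 - 5 \right)} = \left(\frac{17}{16} - \frac{16}{-8}\right) \left(-44\right) \left(4 \cdot 1 - 5\right)^{2} = \left(17 \cdot \frac{1}{16} - -2\right) \left(-44\right) \left(4 - 5\right)^{2} = \left(\frac{17}{16} + 2\right) \left(-44\right) \left(-1\right)^{2} = \frac{49}{16} \left(-44\right) 1 = \left(- \frac{539}{4}\right) 1 = - \frac{539}{4}$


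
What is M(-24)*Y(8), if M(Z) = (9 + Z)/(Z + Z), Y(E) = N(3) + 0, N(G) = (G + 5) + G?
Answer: 55/16 ≈ 3.4375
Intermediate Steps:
N(G) = 5 + 2*G (N(G) = (5 + G) + G = 5 + 2*G)
Y(E) = 11 (Y(E) = (5 + 2*3) + 0 = (5 + 6) + 0 = 11 + 0 = 11)
M(Z) = (9 + Z)/(2*Z) (M(Z) = (9 + Z)/((2*Z)) = (9 + Z)*(1/(2*Z)) = (9 + Z)/(2*Z))
M(-24)*Y(8) = ((1/2)*(9 - 24)/(-24))*11 = ((1/2)*(-1/24)*(-15))*11 = (5/16)*11 = 55/16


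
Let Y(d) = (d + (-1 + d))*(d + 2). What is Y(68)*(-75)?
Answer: -708750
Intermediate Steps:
Y(d) = (-1 + 2*d)*(2 + d)
Y(68)*(-75) = (-2 + 2*68² + 3*68)*(-75) = (-2 + 2*4624 + 204)*(-75) = (-2 + 9248 + 204)*(-75) = 9450*(-75) = -708750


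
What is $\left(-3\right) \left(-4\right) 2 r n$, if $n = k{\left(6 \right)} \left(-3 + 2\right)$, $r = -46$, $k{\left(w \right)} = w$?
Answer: $6624$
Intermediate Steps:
$n = -6$ ($n = 6 \left(-3 + 2\right) = 6 \left(-1\right) = -6$)
$\left(-3\right) \left(-4\right) 2 r n = \left(-3\right) \left(-4\right) 2 \left(-46\right) \left(-6\right) = 12 \cdot 2 \left(-46\right) \left(-6\right) = 24 \left(-46\right) \left(-6\right) = \left(-1104\right) \left(-6\right) = 6624$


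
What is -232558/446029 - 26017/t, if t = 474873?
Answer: -122039851627/211807129317 ≈ -0.57618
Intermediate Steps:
-232558/446029 - 26017/t = -232558/446029 - 26017/474873 = -122039851627/211807129317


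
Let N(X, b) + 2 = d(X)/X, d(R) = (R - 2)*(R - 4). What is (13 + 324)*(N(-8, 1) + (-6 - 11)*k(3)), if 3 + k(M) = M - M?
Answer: 11458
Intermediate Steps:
d(R) = (-4 + R)*(-2 + R) (d(R) = (-2 + R)*(-4 + R) = (-4 + R)*(-2 + R))
k(M) = -3 (k(M) = -3 + (M - M) = -3 + 0 = -3)
N(X, b) = -2 + (8 + X**2 - 6*X)/X
(13 + 324)*(N(-8, 1) + (-6 - 11)*k(3)) = (13 + 324)*((-8 - 8 + 8/(-8)) + (-6 - 11)*(-3)) = 337*((-8 - 8 + 8*(-1/8)) - 17*(-3)) = 337*((-8 - 8 - 1) + 51) = 337*(-17 + 51) = 337*34 = 11458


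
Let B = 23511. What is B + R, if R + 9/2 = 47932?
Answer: 142877/2 ≈ 71439.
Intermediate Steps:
R = 95855/2 (R = -9/2 + 47932 = 95855/2 ≈ 47928.)
B + R = 23511 + 95855/2 = 142877/2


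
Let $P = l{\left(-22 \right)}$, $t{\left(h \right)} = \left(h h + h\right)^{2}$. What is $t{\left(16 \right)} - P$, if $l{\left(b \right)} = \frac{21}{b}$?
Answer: $\frac{1627669}{22} \approx 73985.0$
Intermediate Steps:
$t{\left(h \right)} = \left(h + h^{2}\right)^{2}$ ($t{\left(h \right)} = \left(h^{2} + h\right)^{2} = \left(h + h^{2}\right)^{2}$)
$P = - \frac{21}{22}$ ($P = \frac{21}{-22} = 21 \left(- \frac{1}{22}\right) = - \frac{21}{22} \approx -0.95455$)
$t{\left(16 \right)} - P = 16^{2} \left(1 + 16\right)^{2} - - \frac{21}{22} = 256 \cdot 17^{2} + \frac{21}{22} = 256 \cdot 289 + \frac{21}{22} = 73984 + \frac{21}{22} = \frac{1627669}{22}$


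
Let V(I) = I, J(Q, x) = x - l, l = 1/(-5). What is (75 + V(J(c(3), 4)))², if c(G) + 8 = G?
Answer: 156816/25 ≈ 6272.6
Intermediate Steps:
l = -⅕ ≈ -0.20000
c(G) = -8 + G
J(Q, x) = ⅕ + x (J(Q, x) = x - 1*(-⅕) = x + ⅕ = ⅕ + x)
(75 + V(J(c(3), 4)))² = (75 + (⅕ + 4))² = (75 + 21/5)² = (396/5)² = 156816/25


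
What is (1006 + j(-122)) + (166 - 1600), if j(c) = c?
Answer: -550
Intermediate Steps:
(1006 + j(-122)) + (166 - 1600) = (1006 - 122) + (166 - 1600) = 884 - 1434 = -550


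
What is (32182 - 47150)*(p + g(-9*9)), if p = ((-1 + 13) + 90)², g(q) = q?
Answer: -154514664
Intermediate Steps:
p = 10404 (p = (12 + 90)² = 102² = 10404)
(32182 - 47150)*(p + g(-9*9)) = (32182 - 47150)*(10404 - 9*9) = -14968*(10404 - 81) = -14968*10323 = -154514664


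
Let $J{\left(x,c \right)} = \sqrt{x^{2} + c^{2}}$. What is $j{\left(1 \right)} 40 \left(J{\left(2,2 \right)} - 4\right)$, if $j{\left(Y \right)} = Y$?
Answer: $-160 + 80 \sqrt{2} \approx -46.863$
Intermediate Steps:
$J{\left(x,c \right)} = \sqrt{c^{2} + x^{2}}$
$j{\left(1 \right)} 40 \left(J{\left(2,2 \right)} - 4\right) = 1 \cdot 40 \left(\sqrt{2^{2} + 2^{2}} - 4\right) = 40 \left(\sqrt{4 + 4} - 4\right) = 40 \left(\sqrt{8} - 4\right) = 40 \left(2 \sqrt{2} - 4\right) = 40 \left(-4 + 2 \sqrt{2}\right) = -160 + 80 \sqrt{2}$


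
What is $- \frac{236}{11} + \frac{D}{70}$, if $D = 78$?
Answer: $- \frac{7831}{385} \approx -20.34$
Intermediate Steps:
$- \frac{236}{11} + \frac{D}{70} = - \frac{236}{11} + \frac{78}{70} = \left(-236\right) \frac{1}{11} + 78 \cdot \frac{1}{70} = - \frac{236}{11} + \frac{39}{35} = - \frac{7831}{385}$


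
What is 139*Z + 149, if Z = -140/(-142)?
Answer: 20309/71 ≈ 286.04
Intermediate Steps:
Z = 70/71 (Z = -140*(-1/142) = 70/71 ≈ 0.98592)
139*Z + 149 = 139*(70/71) + 149 = 9730/71 + 149 = 20309/71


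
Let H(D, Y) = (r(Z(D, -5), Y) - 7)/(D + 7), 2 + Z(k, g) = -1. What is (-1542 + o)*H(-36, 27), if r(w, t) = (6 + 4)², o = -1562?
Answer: 288672/29 ≈ 9954.2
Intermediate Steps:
Z(k, g) = -3 (Z(k, g) = -2 - 1 = -3)
r(w, t) = 100 (r(w, t) = 10² = 100)
H(D, Y) = 93/(7 + D) (H(D, Y) = (100 - 7)/(D + 7) = 93/(7 + D))
(-1542 + o)*H(-36, 27) = (-1542 - 1562)*(93/(7 - 36)) = -288672/(-29) = -288672*(-1)/29 = -3104*(-93/29) = 288672/29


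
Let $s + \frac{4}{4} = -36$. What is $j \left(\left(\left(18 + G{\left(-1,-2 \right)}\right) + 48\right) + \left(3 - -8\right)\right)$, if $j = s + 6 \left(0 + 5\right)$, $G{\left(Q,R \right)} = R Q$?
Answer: $-553$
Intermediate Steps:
$G{\left(Q,R \right)} = Q R$
$s = -37$ ($s = -1 - 36 = -37$)
$j = -7$ ($j = -37 + 6 \left(0 + 5\right) = -37 + 6 \cdot 5 = -37 + 30 = -7$)
$j \left(\left(\left(18 + G{\left(-1,-2 \right)}\right) + 48\right) + \left(3 - -8\right)\right) = - 7 \left(\left(\left(18 - -2\right) + 48\right) + \left(3 - -8\right)\right) = - 7 \left(\left(\left(18 + 2\right) + 48\right) + \left(3 + 8\right)\right) = - 7 \left(\left(20 + 48\right) + 11\right) = - 7 \left(68 + 11\right) = \left(-7\right) 79 = -553$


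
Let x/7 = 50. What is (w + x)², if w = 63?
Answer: 170569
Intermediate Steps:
x = 350 (x = 7*50 = 350)
(w + x)² = (63 + 350)² = 413² = 170569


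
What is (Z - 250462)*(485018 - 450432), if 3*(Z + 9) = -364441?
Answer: -38592926444/3 ≈ -1.2864e+10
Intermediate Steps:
Z = -364468/3 (Z = -9 + (⅓)*(-364441) = -9 - 364441/3 = -364468/3 ≈ -1.2149e+5)
(Z - 250462)*(485018 - 450432) = (-364468/3 - 250462)*(485018 - 450432) = -1115854/3*34586 = -38592926444/3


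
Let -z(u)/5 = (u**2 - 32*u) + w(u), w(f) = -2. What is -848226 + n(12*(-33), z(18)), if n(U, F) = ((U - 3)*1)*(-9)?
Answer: -844635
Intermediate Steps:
z(u) = 10 - 5*u**2 + 160*u (z(u) = -5*((u**2 - 32*u) - 2) = -5*(-2 + u**2 - 32*u) = 10 - 5*u**2 + 160*u)
n(U, F) = 27 - 9*U (n(U, F) = ((-3 + U)*1)*(-9) = (-3 + U)*(-9) = 27 - 9*U)
-848226 + n(12*(-33), z(18)) = -848226 + (27 - 108*(-33)) = -848226 + (27 - 9*(-396)) = -848226 + (27 + 3564) = -848226 + 3591 = -844635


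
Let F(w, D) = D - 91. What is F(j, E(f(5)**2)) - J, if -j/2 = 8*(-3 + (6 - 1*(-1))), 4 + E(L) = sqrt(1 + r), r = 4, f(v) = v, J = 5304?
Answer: -5399 + sqrt(5) ≈ -5396.8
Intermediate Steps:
E(L) = -4 + sqrt(5) (E(L) = -4 + sqrt(1 + 4) = -4 + sqrt(5))
j = -64 (j = -16*(-3 + (6 - 1*(-1))) = -16*(-3 + (6 + 1)) = -16*(-3 + 7) = -16*4 = -2*32 = -64)
F(w, D) = -91 + D
F(j, E(f(5)**2)) - J = (-91 + (-4 + sqrt(5))) - 1*5304 = (-95 + sqrt(5)) - 5304 = -5399 + sqrt(5)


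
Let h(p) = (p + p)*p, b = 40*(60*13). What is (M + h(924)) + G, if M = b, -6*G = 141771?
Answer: 3430247/2 ≈ 1.7151e+6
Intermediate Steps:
b = 31200 (b = 40*780 = 31200)
G = -47257/2 (G = -1/6*141771 = -47257/2 ≈ -23629.)
M = 31200
h(p) = 2*p**2 (h(p) = (2*p)*p = 2*p**2)
(M + h(924)) + G = (31200 + 2*924**2) - 47257/2 = (31200 + 2*853776) - 47257/2 = (31200 + 1707552) - 47257/2 = 1738752 - 47257/2 = 3430247/2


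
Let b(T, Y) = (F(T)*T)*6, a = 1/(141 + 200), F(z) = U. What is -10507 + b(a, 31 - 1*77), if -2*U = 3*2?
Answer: -3582905/341 ≈ -10507.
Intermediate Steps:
U = -3 (U = -3*2/2 = -½*6 = -3)
F(z) = -3
a = 1/341 ≈ 0.0029326
b(T, Y) = -18*T (b(T, Y) = -3*T*6 = -18*T)
-10507 + b(a, 31 - 1*77) = -10507 - 18*1/341 = -10507 - 18/341 = -3582905/341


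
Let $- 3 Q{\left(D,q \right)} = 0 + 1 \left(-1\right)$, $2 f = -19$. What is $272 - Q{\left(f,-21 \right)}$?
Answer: $\frac{815}{3} \approx 271.67$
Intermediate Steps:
$f = - \frac{19}{2}$ ($f = \frac{1}{2} \left(-19\right) = - \frac{19}{2} \approx -9.5$)
$Q{\left(D,q \right)} = \frac{1}{3}$ ($Q{\left(D,q \right)} = - \frac{0 + 1 \left(-1\right)}{3} = - \frac{0 - 1}{3} = \left(- \frac{1}{3}\right) \left(-1\right) = \frac{1}{3}$)
$272 - Q{\left(f,-21 \right)} = 272 - \frac{1}{3} = \frac{815}{3}$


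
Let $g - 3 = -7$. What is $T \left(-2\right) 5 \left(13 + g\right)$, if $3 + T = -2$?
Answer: $450$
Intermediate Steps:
$g = -4$ ($g = 3 - 7 = -4$)
$T = -5$ ($T = -3 - 2 = -5$)
$T \left(-2\right) 5 \left(13 + g\right) = \left(-5\right) \left(-2\right) 5 \left(13 - 4\right) = 10 \cdot 5 \cdot 9 = 50 \cdot 9 = 450$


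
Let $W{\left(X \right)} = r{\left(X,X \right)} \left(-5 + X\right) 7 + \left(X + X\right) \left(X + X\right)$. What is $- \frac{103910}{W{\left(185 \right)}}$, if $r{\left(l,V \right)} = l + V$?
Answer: $- \frac{10391}{60310} \approx -0.17229$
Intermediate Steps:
$r{\left(l,V \right)} = V + l$
$W{\left(X \right)} = 4 X^{2} + 14 X \left(-5 + X\right)$ ($W{\left(X \right)} = \left(X + X\right) \left(-5 + X\right) 7 + \left(X + X\right) \left(X + X\right) = 2 X \left(-5 + X\right) 7 + 2 X 2 X = 2 X \left(-5 + X\right) 7 + 4 X^{2} = 14 X \left(-5 + X\right) + 4 X^{2} = 4 X^{2} + 14 X \left(-5 + X\right)$)
$- \frac{103910}{W{\left(185 \right)}} = - \frac{103910}{2 \cdot 185 \left(-35 + 9 \cdot 185\right)} = - \frac{103910}{2 \cdot 185 \left(-35 + 1665\right)} = - \frac{103910}{2 \cdot 185 \cdot 1630} = - \frac{103910}{603100} = \left(-103910\right) \frac{1}{603100} = - \frac{10391}{60310}$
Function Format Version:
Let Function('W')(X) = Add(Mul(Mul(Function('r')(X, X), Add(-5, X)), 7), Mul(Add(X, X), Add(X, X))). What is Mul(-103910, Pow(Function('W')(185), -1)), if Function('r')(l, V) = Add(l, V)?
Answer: Rational(-10391, 60310) ≈ -0.17229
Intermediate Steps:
Function('r')(l, V) = Add(V, l)
Function('W')(X) = Add(Mul(4, Pow(X, 2)), Mul(14, X, Add(-5, X))) (Function('W')(X) = Add(Mul(Mul(Add(X, X), Add(-5, X)), 7), Mul(Add(X, X), Add(X, X))) = Add(Mul(Mul(Mul(2, X), Add(-5, X)), 7), Mul(Mul(2, X), Mul(2, X))) = Add(Mul(Mul(2, X, Add(-5, X)), 7), Mul(4, Pow(X, 2))) = Add(Mul(14, X, Add(-5, X)), Mul(4, Pow(X, 2))) = Add(Mul(4, Pow(X, 2)), Mul(14, X, Add(-5, X))))
Mul(-103910, Pow(Function('W')(185), -1)) = Mul(-103910, Pow(Mul(2, 185, Add(-35, Mul(9, 185))), -1)) = Mul(-103910, Pow(Mul(2, 185, Add(-35, 1665)), -1)) = Mul(-103910, Pow(Mul(2, 185, 1630), -1)) = Mul(-103910, Pow(603100, -1)) = Mul(-103910, Rational(1, 603100)) = Rational(-10391, 60310)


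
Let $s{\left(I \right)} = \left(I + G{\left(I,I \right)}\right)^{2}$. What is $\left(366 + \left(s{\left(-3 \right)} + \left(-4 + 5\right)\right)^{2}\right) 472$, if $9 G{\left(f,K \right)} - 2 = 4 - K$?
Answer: $184552$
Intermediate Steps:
$G{\left(f,K \right)} = \frac{2}{3} - \frac{K}{9}$ ($G{\left(f,K \right)} = \frac{2}{9} + \frac{4 - K}{9} = \frac{2}{9} - \left(- \frac{4}{9} + \frac{K}{9}\right) = \frac{2}{3} - \frac{K}{9}$)
$s{\left(I \right)} = \left(\frac{2}{3} + \frac{8 I}{9}\right)^{2}$ ($s{\left(I \right)} = \left(I - \left(- \frac{2}{3} + \frac{I}{9}\right)\right)^{2} = \left(\frac{2}{3} + \frac{8 I}{9}\right)^{2}$)
$\left(366 + \left(s{\left(-3 \right)} + \left(-4 + 5\right)\right)^{2}\right) 472 = \left(366 + \left(\frac{4 \left(3 + 4 \left(-3\right)\right)^{2}}{81} + \left(-4 + 5\right)\right)^{2}\right) 472 = \left(366 + \left(\frac{4 \left(3 - 12\right)^{2}}{81} + 1\right)^{2}\right) 472 = \left(366 + \left(\frac{4 \left(-9\right)^{2}}{81} + 1\right)^{2}\right) 472 = \left(366 + \left(\frac{4}{81} \cdot 81 + 1\right)^{2}\right) 472 = \left(366 + \left(4 + 1\right)^{2}\right) 472 = \left(366 + 5^{2}\right) 472 = \left(366 + 25\right) 472 = 391 \cdot 472 = 184552$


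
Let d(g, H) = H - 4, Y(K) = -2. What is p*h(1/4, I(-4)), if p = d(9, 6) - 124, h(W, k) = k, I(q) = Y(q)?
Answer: 244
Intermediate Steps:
I(q) = -2
d(g, H) = -4 + H
p = -122 (p = (-4 + 6) - 124 = 2 - 124 = -122)
p*h(1/4, I(-4)) = -122*(-2) = 244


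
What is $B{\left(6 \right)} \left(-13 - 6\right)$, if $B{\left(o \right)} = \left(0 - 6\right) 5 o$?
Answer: $3420$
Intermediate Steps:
$B{\left(o \right)} = - 30 o$ ($B{\left(o \right)} = \left(0 - 6\right) 5 o = \left(-6\right) 5 o = - 30 o$)
$B{\left(6 \right)} \left(-13 - 6\right) = \left(-30\right) 6 \left(-13 - 6\right) = \left(-180\right) \left(-19\right) = 3420$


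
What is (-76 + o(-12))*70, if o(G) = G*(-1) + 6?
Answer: -4060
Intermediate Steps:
o(G) = 6 - G (o(G) = -G + 6 = 6 - G)
(-76 + o(-12))*70 = (-76 + (6 - 1*(-12)))*70 = (-76 + (6 + 12))*70 = (-76 + 18)*70 = -58*70 = -4060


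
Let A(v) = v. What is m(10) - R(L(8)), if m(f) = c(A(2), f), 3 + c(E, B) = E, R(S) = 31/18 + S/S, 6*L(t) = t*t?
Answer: -67/18 ≈ -3.7222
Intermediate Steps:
L(t) = t**2/6 (L(t) = (t*t)/6 = t**2/6)
R(S) = 49/18 (R(S) = 31*(1/18) + 1 = 31/18 + 1 = 49/18)
c(E, B) = -3 + E
m(f) = -1 (m(f) = -3 + 2 = -1)
m(10) - R(L(8)) = -1 - 1*49/18 = -1 - 49/18 = -67/18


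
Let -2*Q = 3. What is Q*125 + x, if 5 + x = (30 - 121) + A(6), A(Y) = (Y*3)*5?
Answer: -387/2 ≈ -193.50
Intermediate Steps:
Q = -3/2 (Q = -½*3 = -3/2 ≈ -1.5000)
A(Y) = 15*Y (A(Y) = (3*Y)*5 = 15*Y)
x = -6 (x = -5 + ((30 - 121) + 15*6) = -5 + (-91 + 90) = -5 - 1 = -6)
Q*125 + x = -3/2*125 - 6 = -375/2 - 6 = -387/2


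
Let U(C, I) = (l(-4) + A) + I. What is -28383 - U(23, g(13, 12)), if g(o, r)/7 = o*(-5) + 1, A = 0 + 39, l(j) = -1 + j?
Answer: -27969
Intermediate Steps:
A = 39
g(o, r) = 7 - 35*o (g(o, r) = 7*(o*(-5) + 1) = 7*(-5*o + 1) = 7*(1 - 5*o) = 7 - 35*o)
U(C, I) = 34 + I (U(C, I) = ((-1 - 4) + 39) + I = (-5 + 39) + I = 34 + I)
-28383 - U(23, g(13, 12)) = -28383 - (34 + (7 - 35*13)) = -28383 - (34 + (7 - 455)) = -28383 - (34 - 448) = -28383 - 1*(-414) = -28383 + 414 = -27969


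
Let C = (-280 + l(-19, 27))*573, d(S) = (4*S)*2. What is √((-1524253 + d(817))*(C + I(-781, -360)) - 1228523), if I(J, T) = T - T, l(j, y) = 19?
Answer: √226977901978 ≈ 4.7642e+5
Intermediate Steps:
I(J, T) = 0
d(S) = 8*S
C = -149553 (C = (-280 + 19)*573 = -261*573 = -149553)
√((-1524253 + d(817))*(C + I(-781, -360)) - 1228523) = √((-1524253 + 8*817)*(-149553 + 0) - 1228523) = √((-1524253 + 6536)*(-149553) - 1228523) = √(-1517717*(-149553) - 1228523) = √(226979130501 - 1228523) = √226977901978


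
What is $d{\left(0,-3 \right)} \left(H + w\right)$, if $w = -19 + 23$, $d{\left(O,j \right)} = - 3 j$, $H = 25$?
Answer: $261$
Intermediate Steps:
$w = 4$
$d{\left(0,-3 \right)} \left(H + w\right) = \left(-3\right) \left(-3\right) \left(25 + 4\right) = 9 \cdot 29 = 261$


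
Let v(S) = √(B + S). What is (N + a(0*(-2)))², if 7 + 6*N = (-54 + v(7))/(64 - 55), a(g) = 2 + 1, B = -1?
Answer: (45 + √6)²/2916 ≈ 0.77210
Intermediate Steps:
a(g) = 3
v(S) = √(-1 + S)
N = -13/6 + √6/54 (N = -7/6 + ((-54 + √(-1 + 7))/(64 - 55))/6 = -7/6 + ((-54 + √6)/9)/6 = -7/6 + ((-54 + √6)*(⅑))/6 = -7/6 + (-6 + √6/9)/6 = -7/6 + (-1 + √6/54) = -13/6 + √6/54 ≈ -2.1213)
(N + a(0*(-2)))² = ((-13/6 + √6/54) + 3)² = (⅚ + √6/54)²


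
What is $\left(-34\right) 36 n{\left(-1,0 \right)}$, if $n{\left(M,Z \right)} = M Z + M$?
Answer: $1224$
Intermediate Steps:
$n{\left(M,Z \right)} = M + M Z$
$\left(-34\right) 36 n{\left(-1,0 \right)} = \left(-34\right) 36 \left(- (1 + 0)\right) = - 1224 \left(\left(-1\right) 1\right) = \left(-1224\right) \left(-1\right) = 1224$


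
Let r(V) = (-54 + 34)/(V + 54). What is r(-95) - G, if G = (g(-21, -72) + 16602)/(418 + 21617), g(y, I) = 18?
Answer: -16048/60229 ≈ -0.26645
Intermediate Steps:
r(V) = -20/(54 + V)
G = 1108/1469 (G = (18 + 16602)/(418 + 21617) = 16620/22035 = 16620*(1/22035) = 1108/1469 ≈ 0.75425)
r(-95) - G = -20/(54 - 95) - 1*1108/1469 = -20/(-41) - 1108/1469 = -20*(-1/41) - 1108/1469 = 20/41 - 1108/1469 = -16048/60229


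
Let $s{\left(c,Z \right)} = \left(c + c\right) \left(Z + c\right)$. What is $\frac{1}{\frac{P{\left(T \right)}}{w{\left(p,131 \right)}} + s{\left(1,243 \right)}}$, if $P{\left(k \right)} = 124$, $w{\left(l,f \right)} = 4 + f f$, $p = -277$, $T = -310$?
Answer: $\frac{17165}{8376644} \approx 0.0020491$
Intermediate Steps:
$s{\left(c,Z \right)} = 2 c \left(Z + c\right)$
$w{\left(l,f \right)} = 4 + f^{2}$
$\frac{1}{\frac{P{\left(T \right)}}{w{\left(p,131 \right)}} + s{\left(1,243 \right)}} = \frac{1}{\frac{124}{4 + 131^{2}} + 2 \cdot 1 \left(243 + 1\right)} = \frac{1}{\frac{124}{4 + 17161} + 2 \cdot 1 \cdot 244} = \frac{1}{\frac{124}{17165} + 488} = \frac{1}{\frac{8376644}{17165}} = \frac{17165}{8376644}$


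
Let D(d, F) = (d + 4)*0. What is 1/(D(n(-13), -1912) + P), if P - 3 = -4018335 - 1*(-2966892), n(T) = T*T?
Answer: -1/1051440 ≈ -9.5108e-7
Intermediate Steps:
n(T) = T²
P = -1051440 (P = 3 + (-4018335 - 1*(-2966892)) = 3 + (-4018335 + 2966892) = 3 - 1051443 = -1051440)
D(d, F) = 0 (D(d, F) = (4 + d)*0 = 0)
1/(D(n(-13), -1912) + P) = 1/(0 - 1051440) = 1/(-1051440) = -1/1051440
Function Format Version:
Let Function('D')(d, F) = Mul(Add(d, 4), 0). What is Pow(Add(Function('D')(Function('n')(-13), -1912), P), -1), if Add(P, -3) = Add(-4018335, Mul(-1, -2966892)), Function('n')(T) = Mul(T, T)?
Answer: Rational(-1, 1051440) ≈ -9.5108e-7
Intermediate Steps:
Function('n')(T) = Pow(T, 2)
P = -1051440 (P = Add(3, Add(-4018335, Mul(-1, -2966892))) = Add(3, Add(-4018335, 2966892)) = Add(3, -1051443) = -1051440)
Function('D')(d, F) = 0 (Function('D')(d, F) = Mul(Add(4, d), 0) = 0)
Pow(Add(Function('D')(Function('n')(-13), -1912), P), -1) = Pow(Add(0, -1051440), -1) = Pow(-1051440, -1) = Rational(-1, 1051440)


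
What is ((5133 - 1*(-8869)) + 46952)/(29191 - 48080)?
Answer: -60954/18889 ≈ -3.2270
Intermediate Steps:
((5133 - 1*(-8869)) + 46952)/(29191 - 48080) = ((5133 + 8869) + 46952)/(-18889) = (14002 + 46952)*(-1/18889) = 60954*(-1/18889) = -60954/18889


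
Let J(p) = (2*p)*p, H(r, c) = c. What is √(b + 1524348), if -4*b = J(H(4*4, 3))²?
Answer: 3*√169363 ≈ 1234.6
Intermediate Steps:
J(p) = 2*p²
b = -81 (b = -(2*3²)²/4 = -(2*9)²/4 = -¼*18² = -¼*324 = -81)
√(b + 1524348) = √(-81 + 1524348) = √1524267 = 3*√169363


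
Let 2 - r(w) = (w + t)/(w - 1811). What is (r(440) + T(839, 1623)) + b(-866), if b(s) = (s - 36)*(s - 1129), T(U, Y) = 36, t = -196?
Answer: 2467153132/1371 ≈ 1.7995e+6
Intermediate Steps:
b(s) = (-1129 + s)*(-36 + s) (b(s) = (-36 + s)*(-1129 + s) = (-1129 + s)*(-36 + s))
r(w) = 2 - (-196 + w)/(-1811 + w) (r(w) = 2 - (w - 196)/(w - 1811) = 2 - (-196 + w)/(-1811 + w))
(r(440) + T(839, 1623)) + b(-866) = ((-3426 + 440)/(-1811 + 440) + 36) + (40644 + (-866)² - 1165*(-866)) = (-2986/(-1371) + 36) + (40644 + 749956 + 1008890) = (-1/1371*(-2986) + 36) + 1799490 = (2986/1371 + 36) + 1799490 = 52342/1371 + 1799490 = 2467153132/1371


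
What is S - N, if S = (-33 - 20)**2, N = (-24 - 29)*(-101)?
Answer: -2544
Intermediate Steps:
N = 5353 (N = -53*(-101) = 5353)
S = 2809 (S = (-53)**2 = 2809)
S - N = 2809 - 1*5353 = 2809 - 5353 = -2544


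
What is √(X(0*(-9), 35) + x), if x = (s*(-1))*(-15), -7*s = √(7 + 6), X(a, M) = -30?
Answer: √(-1470 - 105*√13)/7 ≈ 6.1422*I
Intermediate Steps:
s = -√13/7 (s = -√(7 + 6)/7 = -√13/7 ≈ -0.51508)
x = -15*√13/7 (x = (-√13/7*(-1))*(-15) = (√13/7)*(-15) = -15*√13/7 ≈ -7.7262)
√(X(0*(-9), 35) + x) = √(-30 - 15*√13/7)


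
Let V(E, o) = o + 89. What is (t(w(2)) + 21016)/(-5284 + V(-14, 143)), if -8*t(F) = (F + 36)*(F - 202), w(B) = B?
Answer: -3661/842 ≈ -4.3480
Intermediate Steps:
t(F) = -(-202 + F)*(36 + F)/8 (t(F) = -(F + 36)*(F - 202)/8 = -(36 + F)*(-202 + F)/8 = -(-202 + F)*(36 + F)/8)
V(E, o) = 89 + o
(t(w(2)) + 21016)/(-5284 + V(-14, 143)) = ((909 - ⅛*2² + (83/4)*2) + 21016)/(-5284 + (89 + 143)) = ((909 - ⅛*4 + 83/2) + 21016)/(-5284 + 232) = ((909 - ½ + 83/2) + 21016)/(-5052) = (950 + 21016)*(-1/5052) = 21966*(-1/5052) = -3661/842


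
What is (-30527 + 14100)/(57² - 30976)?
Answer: 16427/27727 ≈ 0.59245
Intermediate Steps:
(-30527 + 14100)/(57² - 30976) = -16427/(3249 - 30976) = -16427/(-27727) = -16427*(-1/27727) = 16427/27727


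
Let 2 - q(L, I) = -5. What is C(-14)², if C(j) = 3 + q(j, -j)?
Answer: 100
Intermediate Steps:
q(L, I) = 7 (q(L, I) = 2 - 1*(-5) = 2 + 5 = 7)
C(j) = 10 (C(j) = 3 + 7 = 10)
C(-14)² = 10² = 100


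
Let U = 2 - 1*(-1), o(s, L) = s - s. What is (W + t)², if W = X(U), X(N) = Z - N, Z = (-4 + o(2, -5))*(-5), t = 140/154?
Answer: 38809/121 ≈ 320.74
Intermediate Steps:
t = 10/11 (t = 140*(1/154) = 10/11 ≈ 0.90909)
o(s, L) = 0
Z = 20 (Z = (-4 + 0)*(-5) = -4*(-5) = 20)
U = 3 (U = 2 + 1 = 3)
X(N) = 20 - N
W = 17 (W = 20 - 1*3 = 20 - 3 = 17)
(W + t)² = (17 + 10/11)² = (197/11)² = 38809/121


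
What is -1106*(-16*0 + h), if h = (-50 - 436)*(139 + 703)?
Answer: 452588472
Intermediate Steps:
h = -409212 (h = -486*842 = -409212)
-1106*(-16*0 + h) = -1106*(-16*0 - 409212) = -1106*(0 - 409212) = -1106*(-409212) = 452588472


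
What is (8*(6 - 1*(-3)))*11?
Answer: 792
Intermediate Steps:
(8*(6 - 1*(-3)))*11 = (8*(6 + 3))*11 = (8*9)*11 = 72*11 = 792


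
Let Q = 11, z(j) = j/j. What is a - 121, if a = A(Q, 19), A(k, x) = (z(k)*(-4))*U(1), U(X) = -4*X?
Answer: -105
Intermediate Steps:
z(j) = 1
A(k, x) = 16 (A(k, x) = (1*(-4))*(-4*1) = -4*(-4) = 16)
a = 16
a - 121 = 16 - 121 = -105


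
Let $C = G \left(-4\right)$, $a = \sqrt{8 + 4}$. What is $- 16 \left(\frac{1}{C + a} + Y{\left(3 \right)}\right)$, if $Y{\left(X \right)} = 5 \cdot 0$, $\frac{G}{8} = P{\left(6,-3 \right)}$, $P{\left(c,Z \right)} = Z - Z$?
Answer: $- \frac{8 \sqrt{3}}{3} \approx -4.6188$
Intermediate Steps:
$P{\left(c,Z \right)} = 0$
$a = 2 \sqrt{3}$ ($a = \sqrt{12} = 2 \sqrt{3} \approx 3.4641$)
$G = 0$ ($G = 8 \cdot 0 = 0$)
$C = 0$ ($C = 0 \left(-4\right) = 0$)
$Y{\left(X \right)} = 0$
$- 16 \left(\frac{1}{C + a} + Y{\left(3 \right)}\right) = - 16 \left(\frac{1}{0 + 2 \sqrt{3}} + 0\right) = - 16 \left(\frac{1}{2 \sqrt{3}} + 0\right) = - 16 \left(\frac{\sqrt{3}}{6} + 0\right) = - 16 \frac{\sqrt{3}}{6} = - \frac{8 \sqrt{3}}{3}$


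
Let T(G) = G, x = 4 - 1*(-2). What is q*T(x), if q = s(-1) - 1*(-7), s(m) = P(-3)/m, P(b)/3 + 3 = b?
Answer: 150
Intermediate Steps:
P(b) = -9 + 3*b
x = 6 (x = 4 + 2 = 6)
s(m) = -18/m (s(m) = (-9 + 3*(-3))/m = (-9 - 9)/m = -18/m)
q = 25 (q = -18/(-1) - 1*(-7) = -18*(-1) + 7 = 18 + 7 = 25)
q*T(x) = 25*6 = 150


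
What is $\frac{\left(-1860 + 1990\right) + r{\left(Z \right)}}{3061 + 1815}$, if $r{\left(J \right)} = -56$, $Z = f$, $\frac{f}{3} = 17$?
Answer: $\frac{37}{2438} \approx 0.015176$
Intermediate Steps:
$f = 51$ ($f = 3 \cdot 17 = 51$)
$Z = 51$
$\frac{\left(-1860 + 1990\right) + r{\left(Z \right)}}{3061 + 1815} = \frac{\left(-1860 + 1990\right) - 56}{3061 + 1815} = \frac{130 - 56}{4876} = 74 \cdot \frac{1}{4876} = \frac{37}{2438}$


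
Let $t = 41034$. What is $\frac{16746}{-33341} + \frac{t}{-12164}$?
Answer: $- \frac{785906469}{202779962} \approx -3.8757$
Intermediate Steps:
$\frac{16746}{-33341} + \frac{t}{-12164} = \frac{16746}{-33341} + \frac{41034}{-12164} = 16746 \left(- \frac{1}{33341}\right) + 41034 \left(- \frac{1}{12164}\right) = - \frac{16746}{33341} - \frac{20517}{6082} = - \frac{785906469}{202779962}$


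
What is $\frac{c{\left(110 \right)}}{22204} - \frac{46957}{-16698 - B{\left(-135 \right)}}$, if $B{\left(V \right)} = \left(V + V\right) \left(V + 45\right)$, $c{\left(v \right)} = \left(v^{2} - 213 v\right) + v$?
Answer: $\frac{145658917}{227579898} \approx 0.64003$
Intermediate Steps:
$c{\left(v \right)} = v^{2} - 212 v$
$B{\left(V \right)} = 2 V \left(45 + V\right)$
$\frac{c{\left(110 \right)}}{22204} - \frac{46957}{-16698 - B{\left(-135 \right)}} = \frac{110 \left(-212 + 110\right)}{22204} - \frac{46957}{-16698 - 2 \left(-135\right) \left(45 - 135\right)} = 110 \left(-102\right) \frac{1}{22204} - \frac{46957}{-16698 - 2 \left(-135\right) \left(-90\right)} = \left(-11220\right) \frac{1}{22204} - \frac{46957}{-16698 - 24300} = - \frac{2805}{5551} - \frac{46957}{-16698 - 24300} = - \frac{2805}{5551} - \frac{46957}{-40998} = - \frac{2805}{5551} - - \frac{46957}{40998} = - \frac{2805}{5551} + \frac{46957}{40998} = \frac{145658917}{227579898}$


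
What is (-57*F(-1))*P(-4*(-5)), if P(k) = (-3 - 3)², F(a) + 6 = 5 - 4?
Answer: 10260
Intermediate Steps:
F(a) = -5 (F(a) = -6 + (5 - 4) = -6 + 1 = -5)
P(k) = 36 (P(k) = (-6)² = 36)
(-57*F(-1))*P(-4*(-5)) = -57*(-5)*36 = 285*36 = 10260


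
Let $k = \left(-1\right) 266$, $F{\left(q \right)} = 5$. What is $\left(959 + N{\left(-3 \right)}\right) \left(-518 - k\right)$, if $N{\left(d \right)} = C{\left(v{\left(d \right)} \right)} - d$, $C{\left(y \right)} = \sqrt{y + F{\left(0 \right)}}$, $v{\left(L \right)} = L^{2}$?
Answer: $-242424 - 252 \sqrt{14} \approx -2.4337 \cdot 10^{5}$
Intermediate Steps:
$k = -266$
$C{\left(y \right)} = \sqrt{5 + y}$ ($C{\left(y \right)} = \sqrt{y + 5} = \sqrt{5 + y}$)
$N{\left(d \right)} = \sqrt{5 + d^{2}} - d$
$\left(959 + N{\left(-3 \right)}\right) \left(-518 - k\right) = \left(959 - \left(-3 - \sqrt{5 + \left(-3\right)^{2}}\right)\right) \left(-518 - -266\right) = \left(959 + \left(\sqrt{5 + 9} + 3\right)\right) \left(-518 + 266\right) = \left(959 + \left(\sqrt{14} + 3\right)\right) \left(-252\right) = \left(959 + \left(3 + \sqrt{14}\right)\right) \left(-252\right) = \left(962 + \sqrt{14}\right) \left(-252\right) = -242424 - 252 \sqrt{14}$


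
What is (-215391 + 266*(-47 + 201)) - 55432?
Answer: -229859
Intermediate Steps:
(-215391 + 266*(-47 + 201)) - 55432 = (-215391 + 266*154) - 55432 = (-215391 + 40964) - 55432 = -174427 - 55432 = -229859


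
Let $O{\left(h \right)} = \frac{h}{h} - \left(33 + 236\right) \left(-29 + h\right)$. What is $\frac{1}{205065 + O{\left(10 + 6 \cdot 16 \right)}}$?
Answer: $\frac{1}{184353} \approx 5.4244 \cdot 10^{-6}$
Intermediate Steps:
$O{\left(h \right)} = 7802 - 269 h$ ($O{\left(h \right)} = 1 - 269 \left(-29 + h\right) = 1 - \left(-7801 + 269 h\right) = 7802 - 269 h$)
$\frac{1}{205065 + O{\left(10 + 6 \cdot 16 \right)}} = \frac{1}{205065 + \left(7802 - 269 \left(10 + 6 \cdot 16\right)\right)} = \frac{1}{205065 + \left(7802 - 269 \left(10 + 96\right)\right)} = \frac{1}{205065 + \left(7802 - 28514\right)} = \frac{1}{205065 - 20712} = \frac{1}{184353}$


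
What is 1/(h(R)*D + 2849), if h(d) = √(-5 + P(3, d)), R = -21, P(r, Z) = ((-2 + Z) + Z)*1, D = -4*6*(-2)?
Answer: 407/1175671 - 48*I/1175671 ≈ 0.00034619 - 4.0828e-5*I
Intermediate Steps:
D = 48 (D = -24*(-2) = 48)
P(r, Z) = -2 + 2*Z (P(r, Z) = (-2 + 2*Z)*1 = -2 + 2*Z)
h(d) = √(-7 + 2*d) (h(d) = √(-5 + (-2 + 2*d)) = √(-7 + 2*d))
1/(h(R)*D + 2849) = 1/(√(-7 + 2*(-21))*48 + 2849) = 1/(√(-7 - 42)*48 + 2849) = 1/(√(-49)*48 + 2849) = 1/((7*I)*48 + 2849) = 1/(336*I + 2849) = 1/(2849 + 336*I) = (2849 - 336*I)/8229697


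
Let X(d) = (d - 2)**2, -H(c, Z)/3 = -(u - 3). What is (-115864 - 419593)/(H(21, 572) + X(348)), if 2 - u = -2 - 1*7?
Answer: -535457/119740 ≈ -4.4718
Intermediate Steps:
u = 11 (u = 2 - (-2 - 1*7) = 2 - (-2 - 7) = 2 - 1*(-9) = 2 + 9 = 11)
H(c, Z) = 24 (H(c, Z) = -(-3)*(11 - 3) = -(-3)*8 = -3*(-8) = 24)
X(d) = (-2 + d)**2
(-115864 - 419593)/(H(21, 572) + X(348)) = (-115864 - 419593)/(24 + (-2 + 348)**2) = -535457/(24 + 346**2) = -535457/(24 + 119716) = -535457/119740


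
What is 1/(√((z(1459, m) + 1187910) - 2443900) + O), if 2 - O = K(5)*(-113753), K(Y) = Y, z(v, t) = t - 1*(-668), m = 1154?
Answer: 189589/107832384819 - 2*I*√34838/107832384819 ≈ 1.7582e-6 - 3.4618e-9*I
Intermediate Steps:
z(v, t) = 668 + t (z(v, t) = t + 668 = 668 + t)
O = 568767 (O = 2 - 5*(-113753) = 2 - 1*(-568765) = 2 + 568765 = 568767)
1/(√((z(1459, m) + 1187910) - 2443900) + O) = 1/(√(((668 + 1154) + 1187910) - 2443900) + 568767) = 1/(√((1822 + 1187910) - 2443900) + 568767) = 1/(√(1189732 - 2443900) + 568767) = 1/(√(-1254168) + 568767) = 1/(6*I*√34838 + 568767) = 1/(568767 + 6*I*√34838)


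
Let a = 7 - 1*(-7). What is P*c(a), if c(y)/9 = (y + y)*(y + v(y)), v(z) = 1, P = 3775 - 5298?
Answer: -5756940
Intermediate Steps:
P = -1523
a = 14 (a = 7 + 7 = 14)
c(y) = 18*y*(1 + y) (c(y) = 9*((y + y)*(y + 1)) = 9*((2*y)*(1 + y)) = 9*(2*y*(1 + y)) = 18*y*(1 + y))
P*c(a) = -27414*14*(1 + 14) = -27414*14*15 = -1523*3780 = -5756940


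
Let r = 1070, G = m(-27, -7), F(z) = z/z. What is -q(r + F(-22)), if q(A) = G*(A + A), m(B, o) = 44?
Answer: -94248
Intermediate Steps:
F(z) = 1
G = 44
q(A) = 88*A (q(A) = 44*(A + A) = 44*(2*A) = 88*A)
-q(r + F(-22)) = -88*(1070 + 1) = -88*1071 = -1*94248 = -94248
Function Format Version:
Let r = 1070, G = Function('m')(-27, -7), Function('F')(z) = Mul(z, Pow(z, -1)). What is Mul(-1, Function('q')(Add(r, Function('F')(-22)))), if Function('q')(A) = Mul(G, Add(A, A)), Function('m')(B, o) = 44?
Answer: -94248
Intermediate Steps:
Function('F')(z) = 1
G = 44
Function('q')(A) = Mul(88, A) (Function('q')(A) = Mul(44, Add(A, A)) = Mul(44, Mul(2, A)) = Mul(88, A))
Mul(-1, Function('q')(Add(r, Function('F')(-22)))) = Mul(-1, Mul(88, Add(1070, 1))) = Mul(-1, Mul(88, 1071)) = Mul(-1, 94248) = -94248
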